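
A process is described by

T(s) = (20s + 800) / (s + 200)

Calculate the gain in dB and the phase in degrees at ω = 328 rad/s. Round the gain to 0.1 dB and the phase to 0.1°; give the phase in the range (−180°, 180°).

24.7 dB, 24.4°

Substitute s = j328:
Numerator: 20(j328) + 800 = 800 + j6560
Denominator: (j328) + 200 = 200 + j328
|N| = √(800² + 6560²) ≈ 6608.6, ∠N ≈ 83.05°
|D| = √(200² + 328²) ≈ 384.17, ∠D ≈ 58.63°
|T| = 6608.6 / 384.17 ≈ 17.202
Gain = 20 log₁₀(17.202) ≈ 24.71 dB
∠T = 83.05° − 58.63° = 24.42°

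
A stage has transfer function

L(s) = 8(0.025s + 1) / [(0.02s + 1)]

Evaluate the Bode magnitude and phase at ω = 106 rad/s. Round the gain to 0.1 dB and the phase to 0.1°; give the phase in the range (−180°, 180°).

19.7 dB, 4.6°

At ω = 106 rad/s:
zero (1 + j106·0.025) = 1 + j2.65 → |·| ≈ 2.8324, ∠ ≈ 69.33°
pole (1 + j106·0.02) = 1 + j2.12 → |·| ≈ 2.344, ∠ ≈ 64.75°
|L| = 8 · 2.8324 / (2.344) ≈ 9.6669
Gain = 20 log₁₀(9.6669) ≈ 19.71 dB
∠L = (69.33°) − (64.75°) = 4.58°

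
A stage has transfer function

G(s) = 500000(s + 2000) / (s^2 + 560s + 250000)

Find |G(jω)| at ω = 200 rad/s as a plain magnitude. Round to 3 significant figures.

4.22e+03

At s = jω = j200:
zero (s+2000): 2000 + j200 → |·| = √(2000²+200²) = √4040000 ≈ 2010, ∠ = arctan(200/2000) ≈ 5.71°
quadratic: (j200)² + 560·j200 + 250000 = 210000 + j112000 → |·| ≈ 2.38e+05, ∠ ≈ 28.07°
|G| = 500000 · 2010 / 2.38e+05 ≈ 4222.7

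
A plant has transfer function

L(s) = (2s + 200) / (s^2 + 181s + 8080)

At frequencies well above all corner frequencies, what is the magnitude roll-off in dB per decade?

-20 dB/decade

Each pole contributes −20 dB/decade at high frequency; each zero contributes +20 dB/decade.
Net: 1 zero(s) − 2 pole(s) → -20 dB/decade.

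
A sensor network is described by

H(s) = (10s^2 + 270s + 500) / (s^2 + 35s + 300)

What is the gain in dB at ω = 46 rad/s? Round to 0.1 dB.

19.9 dB

Substitute s = j46:
Numerator: 10(j46)^2 + 270(j46) + 500 = -20660 + j12420
Denominator: (j46)^2 + 35(j46) + 300 = -1816 + j1610
|N| = √(20660² + 12420²) ≈ 24106, ∠N ≈ 148.99°
|D| = √(1816² + 1610²) ≈ 2426.9, ∠D ≈ 138.44°
|H| = 24106 / 2426.9 ≈ 9.9328
Gain = 20 log₁₀(9.9328) ≈ 19.94 dB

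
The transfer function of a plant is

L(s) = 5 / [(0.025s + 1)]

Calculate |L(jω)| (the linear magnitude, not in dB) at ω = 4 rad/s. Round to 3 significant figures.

At ω = 4 rad/s:
pole (1 + j4·0.025) = 1 + j0.1 → |·| ≈ 1.005, ∠ ≈ 5.71°
|L| = 5 · 1 / (1.005) ≈ 4.9751

4.98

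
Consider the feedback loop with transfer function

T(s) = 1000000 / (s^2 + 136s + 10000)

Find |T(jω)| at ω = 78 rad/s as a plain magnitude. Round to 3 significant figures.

At s = jω = j78:
quadratic: (j78)² + 136·j78 + 10000 = 3916 + j10608 → |·| ≈ 11308, ∠ ≈ 69.74°
|T| = 1000000 / 11308 ≈ 88.433

88.4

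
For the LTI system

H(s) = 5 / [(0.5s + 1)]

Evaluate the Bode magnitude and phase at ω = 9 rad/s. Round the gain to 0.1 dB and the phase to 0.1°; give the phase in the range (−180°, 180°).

0.7 dB, -77.5°

At ω = 9 rad/s:
pole (1 + j9·0.5) = 1 + j4.5 → |·| ≈ 4.6098, ∠ ≈ 77.47°
|H| = 5 · 1 / (4.6098) ≈ 1.0846
Gain = 20 log₁₀(1.0846) ≈ 0.71 dB
∠H = (0°) − (77.47°) = -77.47°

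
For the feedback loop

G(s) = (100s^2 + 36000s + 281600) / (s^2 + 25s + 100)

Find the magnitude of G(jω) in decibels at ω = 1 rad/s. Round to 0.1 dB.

Substitute s = j1:
Numerator: 100(j1)^2 + 36000(j1) + 281600 = 281500 + j36000
Denominator: (j1)^2 + 25(j1) + 100 = 99 + j25
|N| = √(281500² + 36000²) ≈ 2.8379e+05, ∠N ≈ 7.29°
|D| = √(99² + 25²) ≈ 102.11, ∠D ≈ 14.17°
|G| = 2.8379e+05 / 102.11 ≈ 2779.3
Gain = 20 log₁₀(2779.3) ≈ 68.88 dB

68.9 dB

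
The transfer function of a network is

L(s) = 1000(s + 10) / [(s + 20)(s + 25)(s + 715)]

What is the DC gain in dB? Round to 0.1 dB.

-31.1 dB

L(0) = 1000·10 / (20·25·715) ≈ 0.027972
20 log₁₀(0.027972) ≈ -31.07 dB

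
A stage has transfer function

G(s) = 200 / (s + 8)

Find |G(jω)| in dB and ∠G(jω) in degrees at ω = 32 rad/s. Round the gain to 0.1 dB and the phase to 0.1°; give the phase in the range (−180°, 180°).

15.7 dB, -76.0°

Substitute s = j32:
Numerator: 200 = 200 + j0
Denominator: (j32) + 8 = 8 + j32
|N| = √(200² + 0²) ≈ 200, ∠N ≈ 0.00°
|D| = √(8² + 32²) ≈ 32.985, ∠D ≈ 75.96°
|G| = 200 / 32.985 ≈ 6.0634
Gain = 20 log₁₀(6.0634) ≈ 15.65 dB
∠G = 0.00° − 75.96° = -75.96°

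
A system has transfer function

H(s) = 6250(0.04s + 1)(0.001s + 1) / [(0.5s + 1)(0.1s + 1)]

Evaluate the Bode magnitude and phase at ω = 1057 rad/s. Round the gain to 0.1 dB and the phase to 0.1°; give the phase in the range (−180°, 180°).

At ω = 1057 rad/s:
zero (1 + j1057·0.04) = 1 + j42.28 → |·| ≈ 42.292, ∠ ≈ 88.65°
zero (1 + j1057·0.001) = 1 + j1.057 → |·| ≈ 1.4551, ∠ ≈ 46.59°
pole (1 + j1057·0.5) = 1 + j528.5 → |·| ≈ 528.5, ∠ ≈ 89.89°
pole (1 + j1057·0.1) = 1 + j105.7 → |·| ≈ 105.7, ∠ ≈ 89.46°
|H| = 6250 · 42.292 · 1.4551 / (528.5 · 105.7) ≈ 6.8851
Gain = 20 log₁₀(6.8851) ≈ 16.76 dB
∠H = (88.65° + 46.59°) − (89.89° + 89.46°) = -44.11°

16.8 dB, -44.1°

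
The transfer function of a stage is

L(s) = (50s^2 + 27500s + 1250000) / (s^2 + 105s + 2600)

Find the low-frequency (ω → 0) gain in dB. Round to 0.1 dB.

L(0) = 1250000 / 2600 ≈ 480.77
20 log₁₀(480.77) ≈ 53.64 dB

53.6 dB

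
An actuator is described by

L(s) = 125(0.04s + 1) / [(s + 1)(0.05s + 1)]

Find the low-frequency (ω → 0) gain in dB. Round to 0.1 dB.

41.9 dB

L(0) = 125 · 1 / 1 = 125
20 log₁₀(125) ≈ 41.94 dB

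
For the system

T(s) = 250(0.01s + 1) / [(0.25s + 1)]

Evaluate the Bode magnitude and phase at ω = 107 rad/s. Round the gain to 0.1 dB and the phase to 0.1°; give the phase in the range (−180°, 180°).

22.7 dB, -40.9°

At ω = 107 rad/s:
zero (1 + j107·0.01) = 1 + j1.07 → |·| ≈ 1.4645, ∠ ≈ 46.94°
pole (1 + j107·0.25) = 1 + j26.75 → |·| ≈ 26.769, ∠ ≈ 87.86°
|T| = 250 · 1.4645 / (26.769) ≈ 13.677
Gain = 20 log₁₀(13.677) ≈ 22.72 dB
∠T = (46.94°) − (87.86°) = -40.92°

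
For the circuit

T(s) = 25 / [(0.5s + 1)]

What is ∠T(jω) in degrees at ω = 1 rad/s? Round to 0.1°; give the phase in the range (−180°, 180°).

-26.6°

At ω = 1 rad/s:
pole (1 + j1·0.5) = 1 + j0.5 → |·| ≈ 1.118, ∠ ≈ 26.57°
∠T = (0°) − (26.57°) = -26.57°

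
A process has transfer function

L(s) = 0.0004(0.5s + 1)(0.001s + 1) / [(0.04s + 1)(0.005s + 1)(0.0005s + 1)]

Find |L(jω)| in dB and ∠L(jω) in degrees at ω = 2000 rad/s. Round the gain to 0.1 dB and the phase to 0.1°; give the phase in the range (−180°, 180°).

-62.1 dB, -65.2°

At ω = 2000 rad/s:
zero (1 + j2000·0.5) = 1 + j1000 → |·| ≈ 1000, ∠ ≈ 89.94°
zero (1 + j2000·0.001) = 1 + j2 → |·| ≈ 2.2361, ∠ ≈ 63.43°
pole (1 + j2000·0.04) = 1 + j80 → |·| ≈ 80.006, ∠ ≈ 89.28°
pole (1 + j2000·0.005) = 1 + j10 → |·| ≈ 10.05, ∠ ≈ 84.29°
pole (1 + j2000·0.0005) = 1 + j1 → |·| ≈ 1.4142, ∠ ≈ 45.00°
|L| = 0.0004 · 1000 · 2.2361 / (80.006 · 10.05 · 1.4142) ≈ 0.0007866
Gain = 20 log₁₀(0.0007866) ≈ -62.08 dB
∠L = (89.94° + 63.43°) − (89.28° + 84.29° + 45.00°) = -65.20°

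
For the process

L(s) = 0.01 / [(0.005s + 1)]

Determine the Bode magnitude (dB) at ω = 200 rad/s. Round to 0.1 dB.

At ω = 200 rad/s:
pole (1 + j200·0.005) = 1 + j1 → |·| ≈ 1.4142, ∠ ≈ 45.00°
|L| = 0.01 · 1 / (1.4142) ≈ 0.0070711
Gain = 20 log₁₀(0.0070711) ≈ -43.01 dB

-43.0 dB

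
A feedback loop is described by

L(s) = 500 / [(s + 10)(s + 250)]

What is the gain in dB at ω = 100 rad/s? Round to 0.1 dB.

At s = jω = j100:
pole (s+10): 10 + j100 → |·| = √(10²+100²) = √10100 ≈ 100.5, ∠ = arctan(100/10) ≈ 84.29°
pole (s+250): 250 + j100 → |·| = √(250²+100²) = √72500 ≈ 269.26, ∠ = arctan(100/250) ≈ 21.80°
|L| = 500 / 27061 ≈ 0.018477
Gain = 20 log₁₀(0.018477) ≈ -34.67 dB

-34.7 dB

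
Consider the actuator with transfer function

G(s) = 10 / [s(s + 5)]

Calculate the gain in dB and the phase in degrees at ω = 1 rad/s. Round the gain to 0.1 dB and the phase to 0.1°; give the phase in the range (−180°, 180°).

5.9 dB, -101.3°

At s = jω = j1:
pole (s+5): 5 + j1 → |·| = √(5²+1²) = √26 ≈ 5.099, ∠ = arctan(1/5) ≈ 11.31°
pole at origin: |s| = 1, ∠ = 90.00° (in denominator)
|G| = 10 / 5.099 ≈ 1.9612
Gain = 20 log₁₀(1.9612) ≈ 5.85 dB
∠G = 0.00° − 101.31° = -101.31°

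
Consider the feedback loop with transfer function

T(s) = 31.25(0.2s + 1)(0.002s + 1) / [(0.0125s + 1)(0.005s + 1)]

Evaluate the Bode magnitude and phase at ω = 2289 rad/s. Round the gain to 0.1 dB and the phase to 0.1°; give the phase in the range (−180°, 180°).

46.2 dB, -5.5°

At ω = 2289 rad/s:
zero (1 + j2289·0.2) = 1 + j457.8 → |·| ≈ 457.8, ∠ ≈ 89.87°
zero (1 + j2289·0.002) = 1 + j4.578 → |·| ≈ 4.6859, ∠ ≈ 77.68°
pole (1 + j2289·0.0125) = 1 + j28.6125 → |·| ≈ 28.63, ∠ ≈ 88.00°
pole (1 + j2289·0.005) = 1 + j11.445 → |·| ≈ 11.489, ∠ ≈ 85.01°
|T| = 31.25 · 457.8 · 4.6859 / (28.63 · 11.489) ≈ 203.81
Gain = 20 log₁₀(203.81) ≈ 46.18 dB
∠T = (89.87° + 77.68°) − (88.00° + 85.01°) = -5.46°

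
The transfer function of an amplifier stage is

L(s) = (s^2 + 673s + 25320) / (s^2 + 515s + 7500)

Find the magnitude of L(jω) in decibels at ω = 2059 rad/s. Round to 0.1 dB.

Substitute s = j2059:
Numerator: (j2059)^2 + 673(j2059) + 25320 = -4214161 + j1385707
Denominator: (j2059)^2 + 515(j2059) + 7500 = -4231981 + j1060385
|N| = √(4214161² + 1385707²) ≈ 4.4361e+06, ∠N ≈ 161.80°
|D| = √(4231981² + 1060385²) ≈ 4.3628e+06, ∠D ≈ 165.93°
|L| = 4.4361e+06 / 4.3628e+06 ≈ 1.0168
Gain = 20 log₁₀(1.0168) ≈ 0.14 dB

0.1 dB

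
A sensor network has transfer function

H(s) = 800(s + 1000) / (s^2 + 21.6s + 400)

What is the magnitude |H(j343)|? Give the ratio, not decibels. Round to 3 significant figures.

7.20

At s = jω = j343:
zero (s+1000): 1000 + j343 → |·| = √(1000²+343²) = √1117649 ≈ 1057.2, ∠ = arctan(343/1000) ≈ 18.93°
quadratic: (j343)² + 21.6·j343 + 400 = -117249 + j7408.8 → |·| ≈ 1.1748e+05, ∠ ≈ 176.38°
|H| = 800 · 1057.2 / 1.1748e+05 ≈ 7.1992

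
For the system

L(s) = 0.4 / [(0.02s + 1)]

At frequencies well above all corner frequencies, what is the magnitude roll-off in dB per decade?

Each pole contributes −20 dB/decade at high frequency; each zero contributes +20 dB/decade.
Net: 0 zero(s) − 1 pole(s) → -20 dB/decade.

-20 dB/decade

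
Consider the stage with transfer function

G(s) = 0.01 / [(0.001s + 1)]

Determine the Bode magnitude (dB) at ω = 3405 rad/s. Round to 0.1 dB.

-51.0 dB

At ω = 3405 rad/s:
pole (1 + j3405·0.001) = 1 + j3.405 → |·| ≈ 3.5488, ∠ ≈ 73.63°
|G| = 0.01 · 1 / (3.5488) ≈ 0.0028179
Gain = 20 log₁₀(0.0028179) ≈ -51.00 dB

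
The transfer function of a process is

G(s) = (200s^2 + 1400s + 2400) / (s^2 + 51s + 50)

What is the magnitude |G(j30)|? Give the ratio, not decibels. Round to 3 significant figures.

Substitute s = j30:
Numerator: 200(j30)^2 + 1400(j30) + 2400 = -177600 + j42000
Denominator: (j30)^2 + 51(j30) + 50 = -850 + j1530
|N| = √(177600² + 42000²) ≈ 1.825e+05, ∠N ≈ 166.69°
|D| = √(850² + 1530²) ≈ 1750.3, ∠D ≈ 119.05°
|G| = 1.825e+05 / 1750.3 ≈ 104.27

104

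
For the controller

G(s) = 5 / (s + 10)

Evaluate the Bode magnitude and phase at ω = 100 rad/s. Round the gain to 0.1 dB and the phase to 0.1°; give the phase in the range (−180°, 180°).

Substitute s = j100:
Numerator: 5 = 5 + j0
Denominator: (j100) + 10 = 10 + j100
|N| = √(5² + 0²) ≈ 5, ∠N ≈ 0.00°
|D| = √(10² + 100²) ≈ 100.5, ∠D ≈ 84.29°
|G| = 5 / 100.5 ≈ 0.049751
Gain = 20 log₁₀(0.049751) ≈ -26.06 dB
∠G = 0.00° − 84.29° = -84.29°

-26.1 dB, -84.3°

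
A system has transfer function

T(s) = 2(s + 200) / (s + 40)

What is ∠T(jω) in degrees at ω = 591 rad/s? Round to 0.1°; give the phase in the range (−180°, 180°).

At s = jω = j591:
zero (s+200): 200 + j591 → |·| = √(200²+591²) = √389281 ≈ 623.92, ∠ = arctan(591/200) ≈ 71.30°
pole (s+40): 40 + j591 → |·| = √(40²+591²) = √350881 ≈ 592.35, ∠ = arctan(591/40) ≈ 86.13°
∠T = 71.30° − 86.13° = -14.83°

-14.8°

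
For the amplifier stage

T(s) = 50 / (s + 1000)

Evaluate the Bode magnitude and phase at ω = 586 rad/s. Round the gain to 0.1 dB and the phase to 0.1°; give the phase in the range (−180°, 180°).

-27.3 dB, -30.4°

Substitute s = j586:
Numerator: 50 = 50 + j0
Denominator: (j586) + 1000 = 1000 + j586
|N| = √(50² + 0²) ≈ 50, ∠N ≈ 0.00°
|D| = √(1000² + 586²) ≈ 1159, ∠D ≈ 30.37°
|T| = 50 / 1159 ≈ 0.043141
Gain = 20 log₁₀(0.043141) ≈ -27.30 dB
∠T = 0.00° − 30.37° = -30.37°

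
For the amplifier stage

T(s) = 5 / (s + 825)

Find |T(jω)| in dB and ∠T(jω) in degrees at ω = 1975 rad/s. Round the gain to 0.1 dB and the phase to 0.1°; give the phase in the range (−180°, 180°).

-52.6 dB, -67.3°

Substitute s = j1975:
Numerator: 5 = 5 + j0
Denominator: (j1975) + 825 = 825 + j1975
|N| = √(5² + 0²) ≈ 5, ∠N ≈ 0.00°
|D| = √(825² + 1975²) ≈ 2140.4, ∠D ≈ 67.33°
|T| = 5 / 2140.4 ≈ 0.002336
Gain = 20 log₁₀(0.002336) ≈ -52.63 dB
∠T = 0.00° − 67.33° = -67.33°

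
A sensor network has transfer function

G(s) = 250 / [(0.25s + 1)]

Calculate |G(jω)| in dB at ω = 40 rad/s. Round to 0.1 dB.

At ω = 40 rad/s:
pole (1 + j40·0.25) = 1 + j10 → |·| ≈ 10.05, ∠ ≈ 84.29°
|G| = 250 · 1 / (10.05) ≈ 24.876
Gain = 20 log₁₀(24.876) ≈ 27.92 dB

27.9 dB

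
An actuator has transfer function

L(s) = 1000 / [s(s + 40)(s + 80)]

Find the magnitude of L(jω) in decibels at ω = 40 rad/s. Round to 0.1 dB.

-46.1 dB

At s = jω = j40:
pole (s+40): 40 + j40 → |·| = √(40²+40²) = √3200 ≈ 56.569, ∠ = arctan(40/40) ≈ 45.00°
pole (s+80): 80 + j40 → |·| = √(80²+40²) = √8000 ≈ 89.443, ∠ = arctan(40/80) ≈ 26.57°
pole at origin: |s| = 40, ∠ = 90.00° (in denominator)
|L| = 1000 / 2.0239e+05 ≈ 0.004941
Gain = 20 log₁₀(0.004941) ≈ -46.12 dB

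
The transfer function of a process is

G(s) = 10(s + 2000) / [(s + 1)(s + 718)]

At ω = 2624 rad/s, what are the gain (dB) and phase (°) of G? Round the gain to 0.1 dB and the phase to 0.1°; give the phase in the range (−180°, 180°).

At s = jω = j2624:
zero (s+2000): 2000 + j2624 → |·| = √(2000²+2624²) = √10885376 ≈ 3299.3, ∠ = arctan(2624/2000) ≈ 52.69°
pole (s+1): 1 + j2624 → |·| = √(1²+2624²) = √6885377 ≈ 2624, ∠ = arctan(2624/1) ≈ 89.98°
pole (s+718): 718 + j2624 → |·| = √(718²+2624²) = √7400900 ≈ 2720.5, ∠ = arctan(2624/718) ≈ 74.70°
|G| = 10 · 3299.3 / 7.1386e+06 ≈ 0.0046218
Gain = 20 log₁₀(0.0046218) ≈ -46.70 dB
∠G = 52.69° − 164.68° = -111.99°

-46.7 dB, -112.0°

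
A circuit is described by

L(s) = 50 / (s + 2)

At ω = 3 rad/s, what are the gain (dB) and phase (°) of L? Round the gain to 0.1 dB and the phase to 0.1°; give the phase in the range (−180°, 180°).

At s = jω = j3:
pole (s+2): 2 + j3 → |·| = √(2²+3²) = √13 ≈ 3.6056, ∠ = arctan(3/2) ≈ 56.31°
|L| = 50 / 3.6056 ≈ 13.867
Gain = 20 log₁₀(13.867) ≈ 22.84 dB
∠L = 0.00° − 56.31° = -56.31°

22.8 dB, -56.3°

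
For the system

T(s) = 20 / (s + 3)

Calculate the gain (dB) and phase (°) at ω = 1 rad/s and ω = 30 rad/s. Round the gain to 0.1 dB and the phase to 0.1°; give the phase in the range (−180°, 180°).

Substitute s = j1:
Numerator: 20 = 20 + j0
Denominator: (j1) + 3 = 3 + j1
|N| = √(20² + 0²) ≈ 20, ∠N ≈ 0.00°
|D| = √(3² + 1²) ≈ 3.1623, ∠D ≈ 18.43°
|T| = 20 / 3.1623 ≈ 6.3245
Gain = 20 log₁₀(6.3245) ≈ 16.02 dB
∠T = 0.00° − 18.43° = -18.43°

Substitute s = j30:
Numerator: 20 = 20 + j0
Denominator: (j30) + 3 = 3 + j30
|N| = √(20² + 0²) ≈ 20, ∠N ≈ 0.00°
|D| = √(3² + 30²) ≈ 30.15, ∠D ≈ 84.29°
|T| = 20 / 30.15 ≈ 0.66335
Gain = 20 log₁₀(0.66335) ≈ -3.57 dB
∠T = 0.00° − 84.29° = -84.29°

ω = 1: 16.0 dB, -18.4°; ω = 30: -3.6 dB, -84.3°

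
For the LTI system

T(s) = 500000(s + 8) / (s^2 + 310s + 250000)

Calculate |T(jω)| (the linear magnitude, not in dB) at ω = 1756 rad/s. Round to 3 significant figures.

At s = jω = j1756:
zero (s+8): 8 + j1756 → |·| = √(8²+1756²) = √3083600 ≈ 1756, ∠ = arctan(1756/8) ≈ 89.74°
quadratic: (j1756)² + 310·j1756 + 250000 = -2833536 + j544360 → |·| ≈ 2.8854e+06, ∠ ≈ 169.13°
|T| = 500000 · 1756 / 2.8854e+06 ≈ 304.29

304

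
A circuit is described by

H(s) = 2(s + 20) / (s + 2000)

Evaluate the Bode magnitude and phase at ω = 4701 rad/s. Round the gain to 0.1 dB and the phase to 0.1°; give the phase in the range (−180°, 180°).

At s = jω = j4701:
zero (s+20): 20 + j4701 → |·| = √(20²+4701²) = √22099801 ≈ 4701, ∠ = arctan(4701/20) ≈ 89.76°
pole (s+2000): 2000 + j4701 → |·| = √(2000²+4701²) = √26099401 ≈ 5108.8, ∠ = arctan(4701/2000) ≈ 66.95°
|H| = 2 · 4701 / 5108.8 ≈ 1.8404
Gain = 20 log₁₀(1.8404) ≈ 5.30 dB
∠H = 89.76° − 66.95° = 22.81°

5.3 dB, 22.8°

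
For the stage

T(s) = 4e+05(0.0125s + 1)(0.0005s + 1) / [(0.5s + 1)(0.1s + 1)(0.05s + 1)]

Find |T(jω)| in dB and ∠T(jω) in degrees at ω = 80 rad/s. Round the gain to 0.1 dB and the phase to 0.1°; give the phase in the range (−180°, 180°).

52.6 dB, 159.9°

At ω = 80 rad/s:
zero (1 + j80·0.0125) = 1 + j1 → |·| ≈ 1.4142, ∠ ≈ 45.00°
zero (1 + j80·0.0005) = 1 + j0.04 → |·| ≈ 1.0008, ∠ ≈ 2.29°
pole (1 + j80·0.5) = 1 + j40 → |·| ≈ 40.012, ∠ ≈ 88.57°
pole (1 + j80·0.1) = 1 + j8 → |·| ≈ 8.0623, ∠ ≈ 82.87°
pole (1 + j80·0.05) = 1 + j4 → |·| ≈ 4.1231, ∠ ≈ 75.96°
|T| = 4e+05 · 1.4142 · 1.0008 / (40.012 · 8.0623 · 4.1231) ≈ 425.64
Gain = 20 log₁₀(425.64) ≈ 52.58 dB
∠T = (45.00° + 2.29°) − (88.57° + 82.87° + 75.96°) = -200.11° ≡ 159.89° (principal value)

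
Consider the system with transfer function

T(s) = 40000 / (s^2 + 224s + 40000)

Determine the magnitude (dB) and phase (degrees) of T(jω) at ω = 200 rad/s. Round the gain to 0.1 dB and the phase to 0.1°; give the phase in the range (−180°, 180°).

-1.0 dB, -90.0°

At s = jω = j200:
quadratic: (j200)² + 224·j200 + 40000 = 0 + j44800 → |·| ≈ 44800, ∠ ≈ 90.00°
|T| = 40000 / 44800 ≈ 0.89286
Gain = 20 log₁₀(0.89286) ≈ -0.98 dB
∠T = 0.00° − 90.00° = -90.00°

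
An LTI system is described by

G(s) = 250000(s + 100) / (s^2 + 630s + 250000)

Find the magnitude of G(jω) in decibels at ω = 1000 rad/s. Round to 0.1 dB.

At s = jω = j1000:
zero (s+100): 100 + j1000 → |·| = √(100²+1000²) = √1010000 ≈ 1005, ∠ = arctan(1000/100) ≈ 84.29°
quadratic: (j1000)² + 630·j1000 + 250000 = -750000 + j630000 → |·| ≈ 9.7949e+05, ∠ ≈ 139.97°
|G| = 250000 · 1005 / 9.7949e+05 ≈ 256.51
Gain = 20 log₁₀(256.51) ≈ 48.18 dB

48.2 dB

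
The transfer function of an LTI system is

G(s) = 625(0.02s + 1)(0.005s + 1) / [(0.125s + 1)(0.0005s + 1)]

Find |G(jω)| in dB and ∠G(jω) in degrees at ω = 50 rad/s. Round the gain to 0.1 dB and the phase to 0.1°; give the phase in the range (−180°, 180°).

43.2 dB, -23.3°

At ω = 50 rad/s:
zero (1 + j50·0.02) = 1 + j1 → |·| ≈ 1.4142, ∠ ≈ 45.00°
zero (1 + j50·0.005) = 1 + j0.25 → |·| ≈ 1.0308, ∠ ≈ 14.04°
pole (1 + j50·0.125) = 1 + j6.25 → |·| ≈ 6.3295, ∠ ≈ 80.91°
pole (1 + j50·0.0005) = 1 + j0.025 → |·| ≈ 1.0003, ∠ ≈ 1.43°
|G| = 625 · 1.4142 · 1.0308 / (6.3295 · 1.0003) ≈ 143.9
Gain = 20 log₁₀(143.9) ≈ 43.16 dB
∠G = (45.00° + 14.04°) − (80.91° + 1.43°) = -23.30°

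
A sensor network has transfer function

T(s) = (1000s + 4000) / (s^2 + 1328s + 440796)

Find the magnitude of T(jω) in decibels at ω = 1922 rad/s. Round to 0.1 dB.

Substitute s = j1922:
Numerator: 1000(j1922) + 4000 = 4000 + j1922000
Denominator: (j1922)^2 + 1328(j1922) + 440796 = -3253288 + j2552416
|N| = √(4000² + 1922000²) ≈ 1.922e+06, ∠N ≈ 89.88°
|D| = √(3253288² + 2552416²) ≈ 4.1351e+06, ∠D ≈ 141.88°
|T| = 1.922e+06 / 4.1351e+06 ≈ 0.4648
Gain = 20 log₁₀(0.4648) ≈ -6.65 dB

-6.7 dB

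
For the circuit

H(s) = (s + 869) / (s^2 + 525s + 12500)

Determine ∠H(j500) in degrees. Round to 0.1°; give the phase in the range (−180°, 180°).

-102.2°

Substitute s = j500:
Numerator: (j500) + 869 = 869 + j500
Denominator: (j500)^2 + 525(j500) + 12500 = -237500 + j262500
|N| = √(869² + 500²) ≈ 1002.6, ∠N ≈ 29.92°
|D| = √(237500² + 262500²) ≈ 3.54e+05, ∠D ≈ 132.14°
∠H = 29.92° − 132.14° = -102.22°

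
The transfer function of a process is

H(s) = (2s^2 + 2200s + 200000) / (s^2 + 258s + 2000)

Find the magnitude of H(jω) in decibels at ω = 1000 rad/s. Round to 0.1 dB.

8.8 dB

Substitute s = j1000:
Numerator: 2(j1000)^2 + 2200(j1000) + 200000 = -1800000 + j2200000
Denominator: (j1000)^2 + 258(j1000) + 2000 = -998000 + j258000
|N| = √(1800000² + 2200000²) ≈ 2.8425e+06, ∠N ≈ 129.29°
|D| = √(998000² + 258000²) ≈ 1.0308e+06, ∠D ≈ 165.51°
|H| = 2.8425e+06 / 1.0308e+06 ≈ 2.7576
Gain = 20 log₁₀(2.7576) ≈ 8.81 dB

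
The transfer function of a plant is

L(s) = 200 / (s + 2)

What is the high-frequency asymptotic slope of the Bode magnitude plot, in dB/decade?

-20 dB/decade

Each pole contributes −20 dB/decade at high frequency; each zero contributes +20 dB/decade.
Net: 0 zero(s) − 1 pole(s) → -20 dB/decade.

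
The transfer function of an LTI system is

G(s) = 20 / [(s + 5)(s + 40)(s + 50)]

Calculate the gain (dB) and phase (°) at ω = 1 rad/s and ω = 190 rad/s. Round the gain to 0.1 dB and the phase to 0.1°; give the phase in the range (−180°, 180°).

At s = jω = j1:
pole (s+5): 5 + j1 → |·| = √(5²+1²) = √26 ≈ 5.099, ∠ = arctan(1/5) ≈ 11.31°
pole (s+40): 40 + j1 → |·| = √(40²+1²) = √1601 ≈ 40.012, ∠ = arctan(1/40) ≈ 1.43°
pole (s+50): 50 + j1 → |·| = √(50²+1²) = √2501 ≈ 50.01, ∠ = arctan(1/50) ≈ 1.15°
|G| = 20 / 10203 ≈ 0.0019602
Gain = 20 log₁₀(0.0019602) ≈ -54.15 dB
∠G = 0.00° − 13.89° = -13.89°

At s = jω = j190:
pole (s+5): 5 + j190 → |·| = √(5²+190²) = √36125 ≈ 190.07, ∠ = arctan(190/5) ≈ 88.49°
pole (s+40): 40 + j190 → |·| = √(40²+190²) = √37700 ≈ 194.16, ∠ = arctan(190/40) ≈ 78.11°
pole (s+50): 50 + j190 → |·| = √(50²+190²) = √38600 ≈ 196.47, ∠ = arctan(190/50) ≈ 75.26°
|G| = 20 / 7.2505e+06 ≈ 2.7584e-06
Gain = 20 log₁₀(2.7584e-06) ≈ -111.19 dB
∠G = 0.00° − 241.86° = -241.86° ≡ 118.14° (principal value)

ω = 1: -54.2 dB, -13.9°; ω = 190: -111.2 dB, 118.1°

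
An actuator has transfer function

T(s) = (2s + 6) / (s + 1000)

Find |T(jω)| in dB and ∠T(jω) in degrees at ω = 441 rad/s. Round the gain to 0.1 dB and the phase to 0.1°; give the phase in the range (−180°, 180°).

Substitute s = j441:
Numerator: 2(j441) + 6 = 6 + j882
Denominator: (j441) + 1000 = 1000 + j441
|N| = √(6² + 882²) ≈ 882.02, ∠N ≈ 89.61°
|D| = √(1000² + 441²) ≈ 1092.9, ∠D ≈ 23.80°
|T| = 882.02 / 1092.9 ≈ 0.80705
Gain = 20 log₁₀(0.80705) ≈ -1.86 dB
∠T = 89.61° − 23.80° = 65.81°

-1.9 dB, 65.8°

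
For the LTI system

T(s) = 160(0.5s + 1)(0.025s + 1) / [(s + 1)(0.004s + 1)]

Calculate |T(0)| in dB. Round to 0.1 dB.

T(0) = 160 · 1 / 1 = 160
20 log₁₀(160) ≈ 44.08 dB

44.1 dB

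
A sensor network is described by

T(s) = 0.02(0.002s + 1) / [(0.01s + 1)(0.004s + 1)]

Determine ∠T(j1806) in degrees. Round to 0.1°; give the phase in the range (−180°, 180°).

-94.4°

At ω = 1806 rad/s:
zero (1 + j1806·0.002) = 1 + j3.612 → |·| ≈ 3.7479, ∠ ≈ 74.52°
pole (1 + j1806·0.01) = 1 + j18.06 → |·| ≈ 18.088, ∠ ≈ 86.83°
pole (1 + j1806·0.004) = 1 + j7.224 → |·| ≈ 7.2929, ∠ ≈ 82.12°
∠T = (74.52°) − (86.83° + 82.12°) = -94.43°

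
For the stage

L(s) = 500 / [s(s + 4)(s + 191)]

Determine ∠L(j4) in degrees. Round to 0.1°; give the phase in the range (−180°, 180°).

At s = jω = j4:
pole (s+4): 4 + j4 → |·| = √(4²+4²) = √32 ≈ 5.6569, ∠ = arctan(4/4) ≈ 45.00°
pole (s+191): 191 + j4 → |·| = √(191²+4²) = √36497 ≈ 191.04, ∠ = arctan(4/191) ≈ 1.20°
pole at origin: |s| = 4, ∠ = 90.00° (in denominator)
∠L = 0.00° − 136.20° = -136.20°

-136.2°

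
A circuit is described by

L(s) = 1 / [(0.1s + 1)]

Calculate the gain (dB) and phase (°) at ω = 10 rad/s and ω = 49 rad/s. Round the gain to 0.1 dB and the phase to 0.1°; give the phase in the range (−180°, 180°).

ω = 10: -3.0 dB, -45.0°; ω = 49: -14.0 dB, -78.5°

At ω = 10 rad/s:
pole (1 + j10·0.1) = 1 + j1 → |·| ≈ 1.4142, ∠ ≈ 45.00°
|L| = 1 · 1 / (1.4142) ≈ 0.70711
Gain = 20 log₁₀(0.70711) ≈ -3.01 dB
∠L = (0°) − (45.00°) = -45.00°

At ω = 49 rad/s:
pole (1 + j49·0.1) = 1 + j4.9 → |·| ≈ 5.001, ∠ ≈ 78.47°
|L| = 1 · 1 / (5.001) ≈ 0.19996
Gain = 20 log₁₀(0.19996) ≈ -13.98 dB
∠L = (0°) − (78.47°) = -78.47°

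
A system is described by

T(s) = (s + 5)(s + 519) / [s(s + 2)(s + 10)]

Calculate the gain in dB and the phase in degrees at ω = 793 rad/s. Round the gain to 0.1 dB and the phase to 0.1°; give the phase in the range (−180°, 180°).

-56.4 dB, -122.7°

At s = jω = j793:
zero (s+5): 5 + j793 → |·| = √(5²+793²) = √628874 ≈ 793.02, ∠ = arctan(793/5) ≈ 89.64°
zero (s+519): 519 + j793 → |·| = √(519²+793²) = √898210 ≈ 947.74, ∠ = arctan(793/519) ≈ 56.80°
pole (s+2): 2 + j793 → |·| = √(2²+793²) = √628853 ≈ 793, ∠ = arctan(793/2) ≈ 89.86°
pole (s+10): 10 + j793 → |·| = √(10²+793²) = √628949 ≈ 793.06, ∠ = arctan(793/10) ≈ 89.28°
pole at origin: |s| = 793, ∠ = 90.00° (in denominator)
|T| = 1 · 7.5158e+05 / 4.9871e+08 ≈ 0.001507
Gain = 20 log₁₀(0.001507) ≈ -56.44 dB
∠T = 146.44° − 269.14° = -122.70°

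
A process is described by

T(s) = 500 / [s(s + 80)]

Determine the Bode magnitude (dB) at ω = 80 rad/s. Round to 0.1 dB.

At s = jω = j80:
pole (s+80): 80 + j80 → |·| = √(80²+80²) = √12800 ≈ 113.14, ∠ = arctan(80/80) ≈ 45.00°
pole at origin: |s| = 80, ∠ = 90.00° (in denominator)
|T| = 500 / 9051.2 ≈ 0.055241
Gain = 20 log₁₀(0.055241) ≈ -25.15 dB

-25.2 dB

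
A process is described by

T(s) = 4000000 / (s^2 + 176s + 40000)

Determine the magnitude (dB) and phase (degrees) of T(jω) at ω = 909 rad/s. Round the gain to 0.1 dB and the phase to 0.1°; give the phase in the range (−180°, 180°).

14.0 dB, -168.5°

At s = jω = j909:
quadratic: (j909)² + 176·j909 + 40000 = -786281 + j159984 → |·| ≈ 8.0239e+05, ∠ ≈ 168.50°
|T| = 4000000 / 8.0239e+05 ≈ 4.9851
Gain = 20 log₁₀(4.9851) ≈ 13.95 dB
∠T = 0.00° − 168.50° = -168.50°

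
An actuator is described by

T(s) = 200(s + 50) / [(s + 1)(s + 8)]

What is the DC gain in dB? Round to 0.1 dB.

61.9 dB

T(0) = 200·50 / (1·8) = 1250
20 log₁₀(1250) ≈ 61.94 dB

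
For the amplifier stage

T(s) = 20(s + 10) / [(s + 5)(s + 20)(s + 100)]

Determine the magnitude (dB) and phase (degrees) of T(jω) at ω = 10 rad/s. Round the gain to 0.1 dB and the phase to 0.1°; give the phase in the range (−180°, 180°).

-39.0 dB, -50.7°

At s = jω = j10:
zero (s+10): 10 + j10 → |·| = √(10²+10²) = √200 ≈ 14.142, ∠ = arctan(10/10) ≈ 45.00°
pole (s+5): 5 + j10 → |·| = √(5²+10²) = √125 ≈ 11.18, ∠ = arctan(10/5) ≈ 63.43°
pole (s+20): 20 + j10 → |·| = √(20²+10²) = √500 ≈ 22.361, ∠ = arctan(10/20) ≈ 26.57°
pole (s+100): 100 + j10 → |·| = √(100²+10²) = √10100 ≈ 100.5, ∠ = arctan(10/100) ≈ 5.71°
|T| = 20 · 14.142 / 25125 ≈ 0.011257
Gain = 20 log₁₀(0.011257) ≈ -38.97 dB
∠T = 45.00° − 95.71° = -50.71°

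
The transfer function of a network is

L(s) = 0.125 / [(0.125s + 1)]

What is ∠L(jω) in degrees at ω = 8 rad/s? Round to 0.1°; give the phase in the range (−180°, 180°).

At ω = 8 rad/s:
pole (1 + j8·0.125) = 1 + j1 → |·| ≈ 1.4142, ∠ ≈ 45.00°
∠L = (0°) − (45.00°) = -45.00°

-45.0°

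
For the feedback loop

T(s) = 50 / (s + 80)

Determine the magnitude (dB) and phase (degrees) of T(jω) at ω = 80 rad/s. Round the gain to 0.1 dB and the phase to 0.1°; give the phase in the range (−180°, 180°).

-7.1 dB, -45.0°

At s = jω = j80:
pole (s+80): 80 + j80 → |·| = √(80²+80²) = √12800 ≈ 113.14, ∠ = arctan(80/80) ≈ 45.00°
|T| = 50 / 113.14 ≈ 0.44193
Gain = 20 log₁₀(0.44193) ≈ -7.09 dB
∠T = 0.00° − 45.00° = -45.00°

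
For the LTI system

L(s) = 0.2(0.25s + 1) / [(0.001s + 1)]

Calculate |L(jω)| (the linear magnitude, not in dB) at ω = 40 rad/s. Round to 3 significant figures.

At ω = 40 rad/s:
zero (1 + j40·0.25) = 1 + j10 → |·| ≈ 10.05, ∠ ≈ 84.29°
pole (1 + j40·0.001) = 1 + j0.04 → |·| ≈ 1.0008, ∠ ≈ 2.29°
|L| = 0.2 · 10.05 / (1.0008) ≈ 2.0084

2.01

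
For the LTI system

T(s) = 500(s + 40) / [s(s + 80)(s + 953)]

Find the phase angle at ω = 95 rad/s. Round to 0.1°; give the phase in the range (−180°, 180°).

At s = jω = j95:
zero (s+40): 40 + j95 → |·| = √(40²+95²) = √10625 ≈ 103.08, ∠ = arctan(95/40) ≈ 67.17°
pole (s+80): 80 + j95 → |·| = √(80²+95²) = √15425 ≈ 124.2, ∠ = arctan(95/80) ≈ 49.90°
pole (s+953): 953 + j95 → |·| = √(953²+95²) = √917234 ≈ 957.72, ∠ = arctan(95/953) ≈ 5.69°
pole at origin: |s| = 95, ∠ = 90.00° (in denominator)
∠T = 67.17° − 145.59° = -78.42°

-78.4°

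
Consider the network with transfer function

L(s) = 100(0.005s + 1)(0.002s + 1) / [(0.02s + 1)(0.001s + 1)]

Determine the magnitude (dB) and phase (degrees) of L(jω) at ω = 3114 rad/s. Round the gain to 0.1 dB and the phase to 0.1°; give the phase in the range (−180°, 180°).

33.7 dB, 5.9°

At ω = 3114 rad/s:
zero (1 + j3114·0.005) = 1 + j15.57 → |·| ≈ 15.602, ∠ ≈ 86.33°
zero (1 + j3114·0.002) = 1 + j6.228 → |·| ≈ 6.3078, ∠ ≈ 80.88°
pole (1 + j3114·0.02) = 1 + j62.28 → |·| ≈ 62.288, ∠ ≈ 89.08°
pole (1 + j3114·0.001) = 1 + j3.114 → |·| ≈ 3.2706, ∠ ≈ 72.20°
|L| = 100 · 15.602 · 6.3078 / (62.288 · 3.2706) ≈ 48.309
Gain = 20 log₁₀(48.309) ≈ 33.68 dB
∠L = (86.33° + 80.88°) − (89.08° + 72.20°) = 5.93°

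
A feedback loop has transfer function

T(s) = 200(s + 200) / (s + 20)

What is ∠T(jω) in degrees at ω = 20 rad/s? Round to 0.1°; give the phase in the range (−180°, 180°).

At s = jω = j20:
zero (s+200): 200 + j20 → |·| = √(200²+20²) = √40400 ≈ 201, ∠ = arctan(20/200) ≈ 5.71°
pole (s+20): 20 + j20 → |·| = √(20²+20²) = √800 ≈ 28.284, ∠ = arctan(20/20) ≈ 45.00°
∠T = 5.71° − 45.00° = -39.29°

-39.3°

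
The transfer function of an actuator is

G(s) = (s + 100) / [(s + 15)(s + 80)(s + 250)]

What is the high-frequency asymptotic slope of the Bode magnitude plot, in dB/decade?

-40 dB/decade

Each pole contributes −20 dB/decade at high frequency; each zero contributes +20 dB/decade.
Net: 1 zero(s) − 3 pole(s) → -40 dB/decade.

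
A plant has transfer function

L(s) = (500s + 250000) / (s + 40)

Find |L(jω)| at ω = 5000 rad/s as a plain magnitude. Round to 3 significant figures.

Substitute s = j5000:
Numerator: 500(j5000) + 250000 = 250000 + j2500000
Denominator: (j5000) + 40 = 40 + j5000
|N| = √(250000² + 2500000²) ≈ 2.5125e+06, ∠N ≈ 84.29°
|D| = √(40² + 5000²) ≈ 5000.2, ∠D ≈ 89.54°
|L| = 2.5125e+06 / 5000.2 ≈ 502.48

502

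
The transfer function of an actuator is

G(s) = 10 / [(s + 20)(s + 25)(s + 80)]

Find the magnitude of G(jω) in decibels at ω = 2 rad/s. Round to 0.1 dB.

-72.1 dB

At s = jω = j2:
pole (s+20): 20 + j2 → |·| = √(20²+2²) = √404 ≈ 20.1, ∠ = arctan(2/20) ≈ 5.71°
pole (s+25): 25 + j2 → |·| = √(25²+2²) = √629 ≈ 25.08, ∠ = arctan(2/25) ≈ 4.57°
pole (s+80): 80 + j2 → |·| = √(80²+2²) = √6404 ≈ 80.025, ∠ = arctan(2/80) ≈ 1.43°
|G| = 10 / 40341 ≈ 0.00024789
Gain = 20 log₁₀(0.00024789) ≈ -72.11 dB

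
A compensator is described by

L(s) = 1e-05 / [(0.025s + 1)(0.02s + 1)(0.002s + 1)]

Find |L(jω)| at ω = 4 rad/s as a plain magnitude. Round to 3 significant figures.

9.92e-06

At ω = 4 rad/s:
pole (1 + j4·0.025) = 1 + j0.1 → |·| ≈ 1.005, ∠ ≈ 5.71°
pole (1 + j4·0.02) = 1 + j0.08 → |·| ≈ 1.0032, ∠ ≈ 4.57°
pole (1 + j4·0.002) = 1 + j0.008 → |·| ≈ 1, ∠ ≈ 0.46°
|L| = 1e-05 · 1 / (1.005 · 1.0032 · 1) ≈ 9.9185e-06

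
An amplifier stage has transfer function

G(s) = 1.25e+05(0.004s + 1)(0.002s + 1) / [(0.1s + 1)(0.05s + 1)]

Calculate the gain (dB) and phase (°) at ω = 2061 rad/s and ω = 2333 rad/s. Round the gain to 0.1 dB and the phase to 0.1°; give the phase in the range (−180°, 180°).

ω = 2061: 46.3 dB, -19.7°; ω = 2333: 46.3 dB, -17.5°

At ω = 2061 rad/s:
zero (1 + j2061·0.004) = 1 + j8.244 → |·| ≈ 8.3044, ∠ ≈ 83.08°
zero (1 + j2061·0.002) = 1 + j4.122 → |·| ≈ 4.2416, ∠ ≈ 76.36°
pole (1 + j2061·0.1) = 1 + j206.1 → |·| ≈ 206.1, ∠ ≈ 89.72°
pole (1 + j2061·0.05) = 1 + j103.05 → |·| ≈ 103.05, ∠ ≈ 89.44°
|G| = 1.25e+05 · 8.3044 · 4.2416 / (206.1 · 103.05) ≈ 207.31
Gain = 20 log₁₀(207.31) ≈ 46.33 dB
∠G = (83.08° + 76.36°) − (89.72° + 89.44°) = -19.72°

At ω = 2333 rad/s:
zero (1 + j2333·0.004) = 1 + j9.332 → |·| ≈ 9.3854, ∠ ≈ 83.88°
zero (1 + j2333·0.002) = 1 + j4.666 → |·| ≈ 4.772, ∠ ≈ 77.90°
pole (1 + j2333·0.1) = 1 + j233.3 → |·| ≈ 233.3, ∠ ≈ 89.75°
pole (1 + j2333·0.05) = 1 + j116.65 → |·| ≈ 116.65, ∠ ≈ 89.51°
|G| = 1.25e+05 · 9.3854 · 4.772 / (233.3 · 116.65) ≈ 205.71
Gain = 20 log₁₀(205.71) ≈ 46.27 dB
∠G = (83.88° + 77.90°) − (89.75° + 89.51°) = -17.48°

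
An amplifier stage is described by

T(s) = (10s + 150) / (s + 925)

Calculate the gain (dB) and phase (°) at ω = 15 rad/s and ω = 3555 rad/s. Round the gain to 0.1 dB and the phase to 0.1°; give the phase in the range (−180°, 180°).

ω = 15: -12.8 dB, 44.1°; ω = 3555: 19.7 dB, 14.3°

Substitute s = j15:
Numerator: 10(j15) + 150 = 150 + j150
Denominator: (j15) + 925 = 925 + j15
|N| = √(150² + 150²) ≈ 212.13, ∠N ≈ 45.00°
|D| = √(925² + 15²) ≈ 925.12, ∠D ≈ 0.93°
|T| = 212.13 / 925.12 ≈ 0.2293
Gain = 20 log₁₀(0.2293) ≈ -12.79 dB
∠T = 45.00° − 0.93° = 44.07°

Substitute s = j3555:
Numerator: 10(j3555) + 150 = 150 + j35550
Denominator: (j3555) + 925 = 925 + j3555
|N| = √(150² + 35550²) ≈ 35550, ∠N ≈ 89.76°
|D| = √(925² + 3555²) ≈ 3673.4, ∠D ≈ 75.42°
|T| = 35550 / 3673.4 ≈ 9.6777
Gain = 20 log₁₀(9.6777) ≈ 19.72 dB
∠T = 89.76° − 75.42° = 14.34°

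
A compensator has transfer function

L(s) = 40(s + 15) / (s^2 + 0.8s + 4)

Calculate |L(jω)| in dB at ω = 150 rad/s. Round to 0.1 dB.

-11.4 dB

At s = jω = j150:
zero (s+15): 15 + j150 → |·| = √(15²+150²) = √22725 ≈ 150.75, ∠ = arctan(150/15) ≈ 84.29°
quadratic: (j150)² + 0.8·j150 + 4 = -22496 + j120 → |·| ≈ 22496, ∠ ≈ 179.69°
|L| = 40 · 150.75 / 22496 ≈ 0.26805
Gain = 20 log₁₀(0.26805) ≈ -11.44 dB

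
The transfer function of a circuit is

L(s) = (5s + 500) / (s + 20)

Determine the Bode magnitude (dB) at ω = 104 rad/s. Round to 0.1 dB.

16.7 dB

Substitute s = j104:
Numerator: 5(j104) + 500 = 500 + j520
Denominator: (j104) + 20 = 20 + j104
|N| = √(500² + 520²) ≈ 721.39, ∠N ≈ 46.12°
|D| = √(20² + 104²) ≈ 105.91, ∠D ≈ 79.11°
|L| = 721.39 / 105.91 ≈ 6.8113
Gain = 20 log₁₀(6.8113) ≈ 16.66 dB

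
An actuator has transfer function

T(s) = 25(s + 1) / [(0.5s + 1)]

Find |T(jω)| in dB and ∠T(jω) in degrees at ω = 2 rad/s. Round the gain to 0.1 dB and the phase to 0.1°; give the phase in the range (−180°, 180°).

At ω = 2 rad/s:
zero (1 + j2·1) = 1 + j2 → |·| ≈ 2.2361, ∠ ≈ 63.43°
pole (1 + j2·0.5) = 1 + j1 → |·| ≈ 1.4142, ∠ ≈ 45.00°
|T| = 25 · 2.2361 / (1.4142) ≈ 39.529
Gain = 20 log₁₀(39.529) ≈ 31.94 dB
∠T = (63.43°) − (45.00°) = 18.43°

31.9 dB, 18.4°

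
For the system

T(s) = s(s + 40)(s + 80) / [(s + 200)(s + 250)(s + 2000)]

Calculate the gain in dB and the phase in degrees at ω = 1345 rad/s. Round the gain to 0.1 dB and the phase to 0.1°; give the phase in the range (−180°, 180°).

-5.3 dB, 70.0°

At s = jω = j1345:
zero (s+40): 40 + j1345 → |·| = √(40²+1345²) = √1810625 ≈ 1345.6, ∠ = arctan(1345/40) ≈ 88.30°
zero (s+80): 80 + j1345 → |·| = √(80²+1345²) = √1815425 ≈ 1347.4, ∠ = arctan(1345/80) ≈ 86.60°
zero at origin: s = j1345 → |·| = 1345, ∠ = 90.00°
pole (s+200): 200 + j1345 → |·| = √(200²+1345²) = √1849025 ≈ 1359.8, ∠ = arctan(1345/200) ≈ 81.54°
pole (s+250): 250 + j1345 → |·| = √(250²+1345²) = √1871525 ≈ 1368, ∠ = arctan(1345/250) ≈ 79.47°
pole (s+2000): 2000 + j1345 → |·| = √(2000²+1345²) = √5809025 ≈ 2410.2, ∠ = arctan(1345/2000) ≈ 33.92°
|T| = 1 · 2.4386e+09 / 4.4835e+09 ≈ 0.54391
Gain = 20 log₁₀(0.54391) ≈ -5.29 dB
∠T = 264.90° − 194.93° = 69.97°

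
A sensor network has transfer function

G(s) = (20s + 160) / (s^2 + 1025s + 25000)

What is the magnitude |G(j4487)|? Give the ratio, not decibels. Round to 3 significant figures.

0.00435

Substitute s = j4487:
Numerator: 20(j4487) + 160 = 160 + j89740
Denominator: (j4487)^2 + 1025(j4487) + 25000 = -20108169 + j4599175
|N| = √(160² + 89740²) ≈ 89740, ∠N ≈ 89.90°
|D| = √(20108169² + 4599175²) ≈ 2.0627e+07, ∠D ≈ 167.12°
|G| = 89740 / 2.0627e+07 ≈ 0.0043506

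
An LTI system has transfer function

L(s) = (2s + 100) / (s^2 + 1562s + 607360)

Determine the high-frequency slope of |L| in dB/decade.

-20 dB/decade

Each pole contributes −20 dB/decade at high frequency; each zero contributes +20 dB/decade.
Net: 1 zero(s) − 2 pole(s) → -20 dB/decade.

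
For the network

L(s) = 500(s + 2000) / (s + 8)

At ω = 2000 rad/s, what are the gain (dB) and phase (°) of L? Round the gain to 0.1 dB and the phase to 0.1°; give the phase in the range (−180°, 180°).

At s = jω = j2000:
zero (s+2000): 2000 + j2000 → |·| = √(2000²+2000²) = √8000000 ≈ 2828.4, ∠ = arctan(2000/2000) ≈ 45.00°
pole (s+8): 8 + j2000 → |·| = √(8²+2000²) = √4000064 ≈ 2000, ∠ = arctan(2000/8) ≈ 89.77°
|L| = 500 · 2828.4 / 2000 ≈ 707.1
Gain = 20 log₁₀(707.1) ≈ 56.99 dB
∠L = 45.00° − 89.77° = -44.77°

57.0 dB, -44.8°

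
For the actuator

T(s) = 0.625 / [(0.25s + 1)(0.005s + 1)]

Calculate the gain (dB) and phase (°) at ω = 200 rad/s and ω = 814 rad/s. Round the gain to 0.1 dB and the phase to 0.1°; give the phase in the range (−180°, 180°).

At ω = 200 rad/s:
pole (1 + j200·0.25) = 1 + j50 → |·| ≈ 50.01, ∠ ≈ 88.85°
pole (1 + j200·0.005) = 1 + j1 → |·| ≈ 1.4142, ∠ ≈ 45.00°
|T| = 0.625 · 1 / (50.01 · 1.4142) ≈ 0.0088372
Gain = 20 log₁₀(0.0088372) ≈ -41.07 dB
∠T = (0°) − (88.85° + 45.00°) = -133.85°

At ω = 814 rad/s:
pole (1 + j814·0.25) = 1 + j203.5 → |·| ≈ 203.5, ∠ ≈ 89.72°
pole (1 + j814·0.005) = 1 + j4.07 → |·| ≈ 4.191, ∠ ≈ 76.20°
|T| = 0.625 · 1 / (203.5 · 4.191) ≈ 0.00073282
Gain = 20 log₁₀(0.00073282) ≈ -62.70 dB
∠T = (0°) − (89.72° + 76.20°) = -165.92°

ω = 200: -41.1 dB, -133.9°; ω = 814: -62.7 dB, -165.9°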